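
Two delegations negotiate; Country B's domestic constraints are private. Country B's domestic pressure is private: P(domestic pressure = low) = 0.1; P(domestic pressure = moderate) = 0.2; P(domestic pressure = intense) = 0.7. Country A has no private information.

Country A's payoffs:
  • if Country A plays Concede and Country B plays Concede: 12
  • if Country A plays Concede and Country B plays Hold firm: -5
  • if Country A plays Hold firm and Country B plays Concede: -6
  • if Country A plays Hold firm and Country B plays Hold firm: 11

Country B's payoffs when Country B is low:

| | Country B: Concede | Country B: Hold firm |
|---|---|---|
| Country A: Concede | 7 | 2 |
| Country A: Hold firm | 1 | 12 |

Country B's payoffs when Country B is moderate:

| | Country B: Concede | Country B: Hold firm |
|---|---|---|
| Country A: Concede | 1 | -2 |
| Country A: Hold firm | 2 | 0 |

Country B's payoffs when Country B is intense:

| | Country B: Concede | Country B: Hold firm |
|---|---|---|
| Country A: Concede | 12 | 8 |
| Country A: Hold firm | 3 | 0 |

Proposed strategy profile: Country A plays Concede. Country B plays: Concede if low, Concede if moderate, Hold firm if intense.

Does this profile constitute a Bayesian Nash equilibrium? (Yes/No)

No

Country A plays Concede: E[Concede] = 0.1·(12) + 0.2·(12) + 0.7·(-5) = 0.1; E[Hold firm] = 5.9. Not best-responding. ✗
Country B (domestic pressure low), facing Concede: Concede gives 7, Hold firm gives 2. Proposed Concede is best. ✓
Country B (domestic pressure moderate), facing Concede: Concede gives 1, Hold firm gives -2. Proposed Concede is best. ✓
Country B (domestic pressure intense), facing Concede: Concede gives 12, Hold firm gives 8. Proposed Hold firm is not best — profitable deviation exists. ✗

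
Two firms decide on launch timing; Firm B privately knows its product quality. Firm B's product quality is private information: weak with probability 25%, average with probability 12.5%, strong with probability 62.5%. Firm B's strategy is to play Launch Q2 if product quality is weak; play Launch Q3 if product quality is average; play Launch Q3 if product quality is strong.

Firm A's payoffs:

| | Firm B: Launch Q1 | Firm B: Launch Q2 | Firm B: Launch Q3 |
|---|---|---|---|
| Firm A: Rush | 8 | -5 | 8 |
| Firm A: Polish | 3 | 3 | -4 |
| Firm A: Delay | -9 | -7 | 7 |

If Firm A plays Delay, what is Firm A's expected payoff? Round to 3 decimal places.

E[Delay] = 0.25·(-7) + 0.125·7 + 0.625·7 = (-1.75) + 0.875 + 4.375 = 3.5

3.500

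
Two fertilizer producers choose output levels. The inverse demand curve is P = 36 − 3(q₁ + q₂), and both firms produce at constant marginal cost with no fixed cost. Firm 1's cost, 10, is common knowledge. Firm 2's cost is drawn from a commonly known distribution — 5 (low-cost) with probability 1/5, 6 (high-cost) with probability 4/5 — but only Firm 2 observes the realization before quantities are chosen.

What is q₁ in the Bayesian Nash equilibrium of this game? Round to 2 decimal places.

2.42

Firm 2 with cost c maximizes (36 − 3(q₁+q₂) − c)·q₂, giving q₂(c) = (36 − c − 3q₁)/6.
E[c₂] = 1/5·5 + 4/5·6 = 5.8
Firm 1's FOC against E[q₂] yields q₁ = (36 − 2·10 + E[c₂])/9 = (36 − 20 + 5.8)/9 = 2.42222.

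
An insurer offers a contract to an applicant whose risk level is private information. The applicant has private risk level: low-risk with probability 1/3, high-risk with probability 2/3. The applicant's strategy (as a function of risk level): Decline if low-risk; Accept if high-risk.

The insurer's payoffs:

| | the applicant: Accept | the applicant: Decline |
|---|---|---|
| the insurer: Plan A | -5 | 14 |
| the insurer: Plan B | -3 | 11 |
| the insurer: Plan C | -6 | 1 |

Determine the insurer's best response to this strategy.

Plan B

E[Plan A] = 1/3·(14) + 2/3·(-5) = 4/3
E[Plan B] = 1/3·(11) + 2/3·(-3) = 5/3
E[Plan C] = 1/3·(1) + 2/3·(-6) = -11/3
Best response: Plan B (5/3 is the largest).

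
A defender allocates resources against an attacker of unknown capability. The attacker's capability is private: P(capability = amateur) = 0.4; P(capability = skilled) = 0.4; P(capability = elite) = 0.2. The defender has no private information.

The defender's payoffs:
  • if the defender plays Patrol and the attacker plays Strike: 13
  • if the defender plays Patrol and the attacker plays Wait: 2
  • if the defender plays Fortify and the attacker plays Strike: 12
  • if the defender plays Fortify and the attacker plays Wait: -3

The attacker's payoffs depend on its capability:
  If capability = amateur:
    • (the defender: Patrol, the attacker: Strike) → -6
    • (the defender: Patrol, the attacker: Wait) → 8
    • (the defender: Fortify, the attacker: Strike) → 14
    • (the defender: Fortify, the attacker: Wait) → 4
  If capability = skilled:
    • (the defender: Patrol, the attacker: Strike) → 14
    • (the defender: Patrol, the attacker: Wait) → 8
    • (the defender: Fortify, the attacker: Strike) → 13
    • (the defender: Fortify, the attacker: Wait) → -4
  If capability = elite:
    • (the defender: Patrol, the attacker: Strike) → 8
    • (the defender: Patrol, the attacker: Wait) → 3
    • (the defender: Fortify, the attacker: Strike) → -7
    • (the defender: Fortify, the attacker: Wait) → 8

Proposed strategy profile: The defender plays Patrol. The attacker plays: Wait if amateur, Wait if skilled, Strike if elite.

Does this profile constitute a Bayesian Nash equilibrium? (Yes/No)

A profile is a BNE iff every type of every player is best-responding given beliefs about the other side.
The defender plays Patrol: E[Patrol] = 0.4·(2) + 0.4·(2) + 0.2·(13) = 4.2; E[Fortify] = 0. Best-responding. ✓
The attacker (capability amateur), facing Patrol: Strike gives -6, Wait gives 8. Proposed Wait is best. ✓
The attacker (capability skilled), facing Patrol: Strike gives 14, Wait gives 8. Proposed Wait is not best — profitable deviation exists. ✗
The attacker (capability elite), facing Patrol: Strike gives 8, Wait gives 3. Proposed Strike is best. ✓

No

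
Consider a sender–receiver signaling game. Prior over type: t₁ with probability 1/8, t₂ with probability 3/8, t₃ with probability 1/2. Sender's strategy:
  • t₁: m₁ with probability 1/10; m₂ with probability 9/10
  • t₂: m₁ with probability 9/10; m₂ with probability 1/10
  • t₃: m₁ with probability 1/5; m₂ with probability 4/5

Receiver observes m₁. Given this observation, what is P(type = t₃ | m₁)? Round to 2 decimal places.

0.22

Apply Bayes' rule using the sender's strategy as the likelihood.
P(m₁) = (1/8)·(1/10) + (3/8)·(9/10) + (1/2)·(1/5) = 9/20
P(t₃ | m₁) = ((1/2)·(1/5)) / (9/20) = (1/10) / (9/20) = 2/9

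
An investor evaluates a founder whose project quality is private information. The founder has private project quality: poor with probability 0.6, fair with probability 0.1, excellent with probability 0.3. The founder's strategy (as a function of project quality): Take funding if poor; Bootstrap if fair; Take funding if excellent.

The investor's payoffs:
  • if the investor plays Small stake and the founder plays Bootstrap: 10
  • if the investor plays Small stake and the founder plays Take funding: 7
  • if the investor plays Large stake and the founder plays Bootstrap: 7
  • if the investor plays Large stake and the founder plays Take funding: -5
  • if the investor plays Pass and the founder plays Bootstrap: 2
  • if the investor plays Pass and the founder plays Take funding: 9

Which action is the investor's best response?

E[Small stake] = 0.6·(7) + 0.1·(10) + 0.3·(7) = 7.3
E[Large stake] = 0.6·(-5) + 0.1·(7) + 0.3·(-5) = -3.8
E[Pass] = 0.6·(9) + 0.1·(2) + 0.3·(9) = 8.3
Best response: Pass (8.3 is the largest).

Pass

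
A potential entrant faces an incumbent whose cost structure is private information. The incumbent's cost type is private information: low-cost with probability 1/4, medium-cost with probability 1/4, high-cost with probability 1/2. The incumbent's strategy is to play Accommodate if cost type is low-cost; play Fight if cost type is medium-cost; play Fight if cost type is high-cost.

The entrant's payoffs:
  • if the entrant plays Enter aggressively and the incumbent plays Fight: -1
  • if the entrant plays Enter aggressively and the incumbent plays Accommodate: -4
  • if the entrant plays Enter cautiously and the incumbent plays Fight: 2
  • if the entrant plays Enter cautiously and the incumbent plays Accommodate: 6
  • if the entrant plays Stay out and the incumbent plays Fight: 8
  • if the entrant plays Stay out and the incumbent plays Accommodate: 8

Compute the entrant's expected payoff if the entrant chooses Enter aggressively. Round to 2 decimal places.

-1.75

E[Enter aggressively] = 1/4·(-4) + 1/4·(-1) + 1/2·(-1) = (-1) + (-1/4) + (-1/2) = -7/4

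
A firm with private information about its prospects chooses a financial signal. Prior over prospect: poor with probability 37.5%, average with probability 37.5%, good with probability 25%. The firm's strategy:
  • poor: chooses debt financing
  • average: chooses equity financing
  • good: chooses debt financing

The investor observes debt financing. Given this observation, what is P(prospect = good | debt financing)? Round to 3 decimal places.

0.400

P(debt financing) = 0.375·1 + 0.375·0 + 0.25·1 = 0.625
P(good | debt financing) = (0.25·1) / 0.625 = 0.25 / 0.625 = 0.4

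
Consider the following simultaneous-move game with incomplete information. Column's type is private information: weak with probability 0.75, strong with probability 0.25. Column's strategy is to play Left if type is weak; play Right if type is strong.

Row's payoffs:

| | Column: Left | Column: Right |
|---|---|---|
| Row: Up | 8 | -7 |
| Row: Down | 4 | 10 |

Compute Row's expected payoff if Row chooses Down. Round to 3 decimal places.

E[Down] = 0.75·4 + 0.25·10 = 3 + 2.5 = 5.5

5.500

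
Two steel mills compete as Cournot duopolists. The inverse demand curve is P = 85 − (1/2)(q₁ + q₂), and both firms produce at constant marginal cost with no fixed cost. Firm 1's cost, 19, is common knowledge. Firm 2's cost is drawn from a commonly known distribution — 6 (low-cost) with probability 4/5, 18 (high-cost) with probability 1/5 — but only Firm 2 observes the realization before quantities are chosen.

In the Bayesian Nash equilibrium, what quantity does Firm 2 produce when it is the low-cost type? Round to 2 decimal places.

60.53

Each type of Firm 2 best-responds to q₁; Firm 1 best-responds to the expected q₂ over Firm 2's types.
Firm 2 with cost c maximizes (85 − (1/2)(q₁+q₂) − c)·q₂, giving q₂(c) = (85 − c − (1/2)q₁).
E[c₂] = 4/5·6 + 1/5·18 = 8.4
Firm 1's FOC against E[q₂] yields q₁ = (85 − 2·19 + E[c₂])/(3/2) = (85 − 38 + 8.4)/(3/2) = 36.9333.
q₂(low-cost) = (85 − 6 − (1/2)·36.9333) = 60.5333.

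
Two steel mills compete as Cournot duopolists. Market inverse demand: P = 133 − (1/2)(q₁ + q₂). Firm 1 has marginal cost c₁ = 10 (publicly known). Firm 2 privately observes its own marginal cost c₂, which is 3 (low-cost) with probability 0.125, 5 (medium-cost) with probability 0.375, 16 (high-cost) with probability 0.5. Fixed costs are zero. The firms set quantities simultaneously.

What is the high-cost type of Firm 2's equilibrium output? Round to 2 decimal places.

Type-c best response for Firm 2: q₂(c) = (133 − c) − q₁/2.
Firm 1 maximizes expected profit; its first-order condition is 133 − q₁ − (1/2)E[q₂] − 10 = 0.
Substituting E[q₂] and solving: E[c₂] = 10.25, so q₁ = (133 − 2·10 + 10.25)/(3/2) = 82.1667.
q₂(high-cost) = (133 − 16 − (1/2)·82.1667) = 75.9167.

75.92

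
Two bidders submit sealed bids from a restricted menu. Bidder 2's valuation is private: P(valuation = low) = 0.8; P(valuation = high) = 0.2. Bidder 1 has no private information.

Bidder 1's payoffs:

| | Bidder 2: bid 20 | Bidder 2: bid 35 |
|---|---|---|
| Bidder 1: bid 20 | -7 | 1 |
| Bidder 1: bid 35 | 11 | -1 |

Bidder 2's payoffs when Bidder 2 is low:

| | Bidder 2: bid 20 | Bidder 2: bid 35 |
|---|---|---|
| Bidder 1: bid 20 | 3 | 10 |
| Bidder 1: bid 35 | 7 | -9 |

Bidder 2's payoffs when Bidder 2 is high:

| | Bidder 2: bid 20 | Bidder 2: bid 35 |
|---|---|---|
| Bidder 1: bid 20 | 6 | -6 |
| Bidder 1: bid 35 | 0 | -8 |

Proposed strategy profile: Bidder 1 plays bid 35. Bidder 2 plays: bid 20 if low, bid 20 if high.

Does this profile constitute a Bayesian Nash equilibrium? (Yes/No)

Bidder 1 plays bid 35: E[bid 35] = 0.8·(11) + 0.2·(11) = 11; E[bid 20] = -7. Best-responding. ✓
Bidder 2 (valuation low), facing bid 35: bid 20 gives 7, bid 35 gives -9. Proposed bid 20 is best. ✓
Bidder 2 (valuation high), facing bid 35: bid 20 gives 0, bid 35 gives -8. Proposed bid 20 is best. ✓

Yes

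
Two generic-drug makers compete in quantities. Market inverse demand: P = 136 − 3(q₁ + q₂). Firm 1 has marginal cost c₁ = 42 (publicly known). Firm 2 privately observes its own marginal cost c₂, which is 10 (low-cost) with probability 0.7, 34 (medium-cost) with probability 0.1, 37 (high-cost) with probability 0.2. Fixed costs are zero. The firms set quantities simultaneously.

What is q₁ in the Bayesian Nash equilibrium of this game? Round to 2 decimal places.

Firm 2 with cost c maximizes (136 − 3(q₁+q₂) − c)·q₂, giving q₂(c) = (136 − c − 3q₁)/6.
E[c₂] = 0.7·10 + 0.1·34 + 0.2·37 = 17.8
Firm 1's FOC against E[q₂] yields q₁ = (136 − 2·42 + E[c₂])/9 = (136 − 84 + 17.8)/9 = 7.75556.

7.76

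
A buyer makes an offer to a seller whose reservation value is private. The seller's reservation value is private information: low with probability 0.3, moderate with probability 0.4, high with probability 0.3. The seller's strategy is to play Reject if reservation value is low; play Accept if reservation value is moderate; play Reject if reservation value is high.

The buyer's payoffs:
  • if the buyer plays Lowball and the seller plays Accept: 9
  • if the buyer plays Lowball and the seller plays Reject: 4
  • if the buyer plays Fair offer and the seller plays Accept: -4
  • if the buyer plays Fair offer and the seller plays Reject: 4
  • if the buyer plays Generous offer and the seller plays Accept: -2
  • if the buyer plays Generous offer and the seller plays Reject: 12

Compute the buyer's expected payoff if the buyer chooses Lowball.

6

Take the expectation over the seller's reservation value, weighting each type's action by its prior probability.
E[Lowball] = 0.3·4 + 0.4·9 + 0.3·4 = 1.2 + 3.6 + 1.2 = 6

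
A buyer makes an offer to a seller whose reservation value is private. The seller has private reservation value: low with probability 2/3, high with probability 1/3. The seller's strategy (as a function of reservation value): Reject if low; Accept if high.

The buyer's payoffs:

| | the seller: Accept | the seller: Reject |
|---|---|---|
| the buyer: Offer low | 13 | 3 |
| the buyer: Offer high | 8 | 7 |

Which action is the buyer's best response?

E[Offer low] = 2/3·(3) + 1/3·(13) = 19/3
E[Offer high] = 2/3·(7) + 1/3·(8) = 22/3
Best response: Offer high (22/3 is the largest).

Offer high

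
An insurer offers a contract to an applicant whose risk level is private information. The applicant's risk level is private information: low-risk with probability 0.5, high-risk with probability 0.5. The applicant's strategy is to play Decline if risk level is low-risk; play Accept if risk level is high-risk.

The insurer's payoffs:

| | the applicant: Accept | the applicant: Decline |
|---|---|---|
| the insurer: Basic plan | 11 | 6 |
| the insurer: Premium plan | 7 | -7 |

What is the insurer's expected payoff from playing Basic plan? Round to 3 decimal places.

8.500

Take the expectation over the applicant's risk level, weighting each type's action by its prior probability.
E[Basic plan] = 0.5·6 + 0.5·11 = 3 + 5.5 = 8.5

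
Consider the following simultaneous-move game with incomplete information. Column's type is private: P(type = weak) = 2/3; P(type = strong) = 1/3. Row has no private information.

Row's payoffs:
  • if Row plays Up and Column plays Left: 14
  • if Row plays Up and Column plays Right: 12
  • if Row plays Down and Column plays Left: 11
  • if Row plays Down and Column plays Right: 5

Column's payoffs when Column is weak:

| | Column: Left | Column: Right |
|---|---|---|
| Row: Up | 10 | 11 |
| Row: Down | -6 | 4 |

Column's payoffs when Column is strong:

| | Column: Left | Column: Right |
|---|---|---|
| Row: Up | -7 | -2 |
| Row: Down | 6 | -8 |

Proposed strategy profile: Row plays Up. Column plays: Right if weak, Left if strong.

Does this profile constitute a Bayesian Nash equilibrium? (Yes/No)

No

A profile is a BNE iff every type of every player is best-responding given beliefs about the other side.
Row plays Up: E[Up] = 2/3·(12) + 1/3·(14) = 38/3; E[Down] = 7. Best-responding. ✓
Column (type weak), facing Up: Left gives 10, Right gives 11. Proposed Right is best. ✓
Column (type strong), facing Up: Left gives -7, Right gives -2. Proposed Left is not best — profitable deviation exists. ✗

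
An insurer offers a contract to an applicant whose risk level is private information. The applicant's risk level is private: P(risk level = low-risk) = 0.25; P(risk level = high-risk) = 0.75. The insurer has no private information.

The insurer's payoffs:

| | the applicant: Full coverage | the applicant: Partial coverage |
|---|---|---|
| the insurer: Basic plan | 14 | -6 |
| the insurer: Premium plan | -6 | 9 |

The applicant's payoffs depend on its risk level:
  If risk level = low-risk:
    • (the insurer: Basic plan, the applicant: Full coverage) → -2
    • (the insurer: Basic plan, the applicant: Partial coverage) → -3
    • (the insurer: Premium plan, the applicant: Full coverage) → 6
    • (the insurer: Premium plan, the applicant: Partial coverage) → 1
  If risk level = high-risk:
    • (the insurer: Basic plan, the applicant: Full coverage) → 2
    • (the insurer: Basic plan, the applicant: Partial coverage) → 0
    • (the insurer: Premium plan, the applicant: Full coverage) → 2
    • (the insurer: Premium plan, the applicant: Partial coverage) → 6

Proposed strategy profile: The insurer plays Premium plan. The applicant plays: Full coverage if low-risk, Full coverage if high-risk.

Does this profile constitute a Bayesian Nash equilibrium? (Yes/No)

No

The insurer plays Premium plan: E[Premium plan] = 0.25·(-6) + 0.75·(-6) = -6; E[Basic plan] = 14. Not best-responding. ✗
The applicant (risk level low-risk), facing Premium plan: Full coverage gives 6, Partial coverage gives 1. Proposed Full coverage is best. ✓
The applicant (risk level high-risk), facing Premium plan: Full coverage gives 2, Partial coverage gives 6. Proposed Full coverage is not best — profitable deviation exists. ✗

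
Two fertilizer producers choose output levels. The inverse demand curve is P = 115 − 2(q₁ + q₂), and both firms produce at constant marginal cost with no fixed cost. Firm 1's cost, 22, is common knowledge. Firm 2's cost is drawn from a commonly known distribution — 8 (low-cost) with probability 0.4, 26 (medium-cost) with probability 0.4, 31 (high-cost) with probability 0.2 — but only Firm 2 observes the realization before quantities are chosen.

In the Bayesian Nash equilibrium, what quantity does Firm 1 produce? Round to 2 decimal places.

15.13

Each type of Firm 2 best-responds to q₁; Firm 1 best-responds to the expected q₂ over Firm 2's types.
Firm 2 with cost c maximizes (115 − 2(q₁+q₂) − c)·q₂, giving q₂(c) = (115 − c − 2q₁)/4.
E[c₂] = 0.4·8 + 0.4·26 + 0.2·31 = 19.8
Firm 1's FOC against E[q₂] yields q₁ = (115 − 2·22 + E[c₂])/6 = (115 − 44 + 19.8)/6 = 15.1333.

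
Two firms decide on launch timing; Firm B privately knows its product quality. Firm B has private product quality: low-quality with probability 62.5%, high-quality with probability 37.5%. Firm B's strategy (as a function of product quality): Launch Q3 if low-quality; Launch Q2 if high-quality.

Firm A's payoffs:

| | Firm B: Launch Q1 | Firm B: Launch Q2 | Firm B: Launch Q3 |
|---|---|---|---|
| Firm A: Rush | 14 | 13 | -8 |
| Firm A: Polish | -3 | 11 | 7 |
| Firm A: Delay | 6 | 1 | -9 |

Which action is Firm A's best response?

E[Rush] = 0.625·(-8) + 0.375·(13) = -0.125
E[Polish] = 0.625·(7) + 0.375·(11) = 8.5
E[Delay] = 0.625·(-9) + 0.375·(1) = -5.25
Best response: Polish (8.5 is the largest).

Polish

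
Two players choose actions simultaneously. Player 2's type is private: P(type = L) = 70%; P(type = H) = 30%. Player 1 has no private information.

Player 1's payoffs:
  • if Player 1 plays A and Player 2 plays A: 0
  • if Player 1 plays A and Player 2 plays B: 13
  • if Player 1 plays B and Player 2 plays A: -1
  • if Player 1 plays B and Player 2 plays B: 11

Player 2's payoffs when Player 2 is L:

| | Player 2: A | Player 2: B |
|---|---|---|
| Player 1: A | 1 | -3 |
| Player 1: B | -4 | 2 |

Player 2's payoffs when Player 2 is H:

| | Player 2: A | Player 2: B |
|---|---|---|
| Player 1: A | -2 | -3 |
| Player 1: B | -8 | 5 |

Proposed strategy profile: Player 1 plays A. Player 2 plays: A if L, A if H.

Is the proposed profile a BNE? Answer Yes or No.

Player 1 plays A: E[A] = 0.7·(0) + 0.3·(0) = 0; E[B] = -1. Best-responding. ✓
Player 2 (type L), facing A: A gives 1, B gives -3. Proposed A is best. ✓
Player 2 (type H), facing A: A gives -2, B gives -3. Proposed A is best. ✓

Yes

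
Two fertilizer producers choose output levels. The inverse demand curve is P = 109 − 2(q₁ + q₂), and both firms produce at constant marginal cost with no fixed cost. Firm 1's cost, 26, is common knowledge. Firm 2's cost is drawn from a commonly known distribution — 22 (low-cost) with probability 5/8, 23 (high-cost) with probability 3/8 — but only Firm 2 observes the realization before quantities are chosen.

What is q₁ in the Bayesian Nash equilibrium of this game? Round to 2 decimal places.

Type-c best response for Firm 2: q₂(c) = (109 − c)/4 − q₁/2.
Firm 1 maximizes expected profit; its first-order condition is 109 − 4q₁ − 2E[q₂] − 26 = 0.
Substituting E[q₂] and solving: E[c₂] = 22.375, so q₁ = (109 − 2·26 + 22.375)/6 = 13.2292.

13.23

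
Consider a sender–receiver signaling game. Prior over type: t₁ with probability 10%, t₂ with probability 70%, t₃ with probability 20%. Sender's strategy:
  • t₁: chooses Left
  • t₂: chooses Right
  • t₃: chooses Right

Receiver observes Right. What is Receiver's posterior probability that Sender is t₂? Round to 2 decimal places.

0.78

Apply Bayes' rule using the sender's strategy as the likelihood.
P(Right) = 0.1·0 + 0.7·1 + 0.2·1 = 0.9
P(t₂ | Right) = (0.7·1) / 0.9 = 0.7 / 0.9 = 0.777778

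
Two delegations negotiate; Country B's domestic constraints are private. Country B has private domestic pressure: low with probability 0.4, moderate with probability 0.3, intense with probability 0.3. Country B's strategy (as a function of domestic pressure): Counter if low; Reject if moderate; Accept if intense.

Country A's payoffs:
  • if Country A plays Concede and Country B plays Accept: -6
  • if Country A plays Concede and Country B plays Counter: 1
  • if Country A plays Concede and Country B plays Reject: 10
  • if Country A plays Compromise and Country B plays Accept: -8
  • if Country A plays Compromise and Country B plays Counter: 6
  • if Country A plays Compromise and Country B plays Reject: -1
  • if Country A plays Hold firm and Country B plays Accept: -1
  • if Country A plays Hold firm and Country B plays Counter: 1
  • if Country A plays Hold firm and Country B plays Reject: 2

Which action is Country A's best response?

Compute Country A's expected payoff for each action, taking the expectation over Country B's type.
E[Concede] = 0.4·(1) + 0.3·(10) + 0.3·(-6) = 1.6
E[Compromise] = 0.4·(6) + 0.3·(-1) + 0.3·(-8) = -0.3
E[Hold firm] = 0.4·(1) + 0.3·(2) + 0.3·(-1) = 0.7
Best response: Concede (1.6 is the largest).

Concede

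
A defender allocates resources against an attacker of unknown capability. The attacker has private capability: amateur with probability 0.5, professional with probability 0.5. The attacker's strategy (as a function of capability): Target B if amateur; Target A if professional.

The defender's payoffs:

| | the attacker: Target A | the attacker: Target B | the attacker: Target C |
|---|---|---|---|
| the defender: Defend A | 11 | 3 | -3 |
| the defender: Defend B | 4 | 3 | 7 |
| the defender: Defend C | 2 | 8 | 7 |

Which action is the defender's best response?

Defend A

Compute the defender's expected payoff for each action, taking the expectation over the attacker's type.
E[Defend A] = 0.5·(3) + 0.5·(11) = 7
E[Defend B] = 0.5·(3) + 0.5·(4) = 3.5
E[Defend C] = 0.5·(8) + 0.5·(2) = 5
Best response: Defend A (7 is the largest).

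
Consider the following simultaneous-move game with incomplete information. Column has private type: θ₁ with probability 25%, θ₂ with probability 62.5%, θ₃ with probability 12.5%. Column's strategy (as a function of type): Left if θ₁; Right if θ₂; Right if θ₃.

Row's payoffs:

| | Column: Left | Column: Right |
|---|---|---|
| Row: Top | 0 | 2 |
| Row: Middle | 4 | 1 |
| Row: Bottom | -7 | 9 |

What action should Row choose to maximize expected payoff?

Compute Row's expected payoff for each action, taking the expectation over Column's type.
E[Top] = 0.25·(0) + 0.625·(2) + 0.125·(2) = 1.5
E[Middle] = 0.25·(4) + 0.625·(1) + 0.125·(1) = 1.75
E[Bottom] = 0.25·(-7) + 0.625·(9) + 0.125·(9) = 5
Best response: Bottom (5 is the largest).

Bottom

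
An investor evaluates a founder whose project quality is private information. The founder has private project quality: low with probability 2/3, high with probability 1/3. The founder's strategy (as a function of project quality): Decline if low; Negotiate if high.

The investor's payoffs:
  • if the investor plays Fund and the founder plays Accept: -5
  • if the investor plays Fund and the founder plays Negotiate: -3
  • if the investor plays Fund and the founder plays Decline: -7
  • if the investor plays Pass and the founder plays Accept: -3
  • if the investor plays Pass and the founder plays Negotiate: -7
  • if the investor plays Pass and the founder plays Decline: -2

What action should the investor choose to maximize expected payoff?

Pass

Compute the investor's expected payoff for each action, taking the expectation over the founder's type.
E[Fund] = 2/3·(-7) + 1/3·(-3) = -17/3
E[Pass] = 2/3·(-2) + 1/3·(-7) = -11/3
Best response: Pass (-11/3 is the largest).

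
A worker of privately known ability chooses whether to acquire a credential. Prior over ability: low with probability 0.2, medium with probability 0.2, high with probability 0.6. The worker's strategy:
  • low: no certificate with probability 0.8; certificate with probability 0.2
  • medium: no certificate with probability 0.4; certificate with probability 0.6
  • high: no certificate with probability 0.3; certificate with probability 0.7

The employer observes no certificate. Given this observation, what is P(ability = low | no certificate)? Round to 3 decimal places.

0.381

Apply Bayes' rule using the sender's strategy as the likelihood.
P(no certificate) = 0.2·0.8 + 0.2·0.4 + 0.6·0.3 = 0.42
P(low | no certificate) = (0.2·0.8) / 0.42 = 0.16 / 0.42 = 0.380952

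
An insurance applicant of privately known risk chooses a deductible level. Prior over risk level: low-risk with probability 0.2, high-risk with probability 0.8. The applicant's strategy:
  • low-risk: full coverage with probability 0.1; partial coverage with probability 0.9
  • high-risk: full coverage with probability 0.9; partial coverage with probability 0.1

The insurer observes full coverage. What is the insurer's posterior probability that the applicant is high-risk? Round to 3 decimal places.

P(full coverage) = 0.2·0.1 + 0.8·0.9 = 0.74
P(high-risk | full coverage) = (0.8·0.9) / 0.74 = 0.72 / 0.74 = 0.972973

0.973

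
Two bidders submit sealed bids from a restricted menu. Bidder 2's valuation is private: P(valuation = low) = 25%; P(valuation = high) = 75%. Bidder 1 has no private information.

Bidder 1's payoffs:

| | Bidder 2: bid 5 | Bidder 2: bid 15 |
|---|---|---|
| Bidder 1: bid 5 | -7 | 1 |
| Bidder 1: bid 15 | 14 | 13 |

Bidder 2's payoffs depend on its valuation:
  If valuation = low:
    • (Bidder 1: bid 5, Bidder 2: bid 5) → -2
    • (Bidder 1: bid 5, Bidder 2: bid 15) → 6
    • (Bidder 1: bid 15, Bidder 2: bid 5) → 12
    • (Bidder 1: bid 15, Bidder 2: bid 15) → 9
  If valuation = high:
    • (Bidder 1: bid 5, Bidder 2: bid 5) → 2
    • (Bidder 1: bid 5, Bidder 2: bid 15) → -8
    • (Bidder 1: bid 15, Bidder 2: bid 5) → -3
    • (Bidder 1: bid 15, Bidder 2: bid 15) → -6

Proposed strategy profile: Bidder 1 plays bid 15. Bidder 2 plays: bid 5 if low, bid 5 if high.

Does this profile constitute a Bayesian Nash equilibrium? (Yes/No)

Bidder 1 plays bid 15: E[bid 15] = 0.25·(14) + 0.75·(14) = 14; E[bid 5] = -7. Best-responding. ✓
Bidder 2 (valuation low), facing bid 15: bid 5 gives 12, bid 15 gives 9. Proposed bid 5 is best. ✓
Bidder 2 (valuation high), facing bid 15: bid 5 gives -3, bid 15 gives -6. Proposed bid 5 is best. ✓

Yes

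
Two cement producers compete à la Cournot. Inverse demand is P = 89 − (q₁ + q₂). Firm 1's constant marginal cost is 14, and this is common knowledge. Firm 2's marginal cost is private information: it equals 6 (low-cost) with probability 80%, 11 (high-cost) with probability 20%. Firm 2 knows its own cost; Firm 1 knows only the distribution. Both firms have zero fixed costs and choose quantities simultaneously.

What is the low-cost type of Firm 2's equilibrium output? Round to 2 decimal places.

30.17

Each type of Firm 2 best-responds to q₁; Firm 1 best-responds to the expected q₂ over Firm 2's types.
Firm 2 with cost c maximizes (89 − (q₁+q₂) − c)·q₂, giving q₂(c) = (89 − c − q₁)/2.
E[c₂] = 0.8·6 + 0.2·11 = 7
Firm 1's FOC against E[q₂] yields q₁ = (89 − 2·14 + E[c₂])/3 = (89 − 28 + 7)/3 = 22.6667.
q₂(low-cost) = (89 − 6 − 22.6667)/2 = 30.1667.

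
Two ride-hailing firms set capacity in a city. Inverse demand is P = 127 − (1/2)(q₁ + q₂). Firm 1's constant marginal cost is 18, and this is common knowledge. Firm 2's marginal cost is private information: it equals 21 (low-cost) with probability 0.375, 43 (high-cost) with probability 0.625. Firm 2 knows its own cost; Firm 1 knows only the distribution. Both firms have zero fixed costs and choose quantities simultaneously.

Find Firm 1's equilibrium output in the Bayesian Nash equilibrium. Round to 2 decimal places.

83.83

Type-c best response for Firm 2: q₂(c) = (127 − c) − q₁/2.
Firm 1 maximizes expected profit; its first-order condition is 127 − q₁ − (1/2)E[q₂] − 18 = 0.
Substituting E[q₂] and solving: E[c₂] = 34.75, so q₁ = (127 − 2·18 + 34.75)/(3/2) = 83.8333.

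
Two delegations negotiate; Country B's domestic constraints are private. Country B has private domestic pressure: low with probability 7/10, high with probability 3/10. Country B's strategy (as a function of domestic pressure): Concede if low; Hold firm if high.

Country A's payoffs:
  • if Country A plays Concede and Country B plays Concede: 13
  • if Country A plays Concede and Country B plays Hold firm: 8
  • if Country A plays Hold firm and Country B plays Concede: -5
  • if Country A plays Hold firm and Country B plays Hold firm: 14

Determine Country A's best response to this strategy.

Compute Country A's expected payoff for each action, taking the expectation over Country B's type.
E[Concede] = 7/10·(13) + 3/10·(8) = 23/2
E[Hold firm] = 7/10·(-5) + 3/10·(14) = 7/10
Best response: Concede (23/2 is the largest).

Concede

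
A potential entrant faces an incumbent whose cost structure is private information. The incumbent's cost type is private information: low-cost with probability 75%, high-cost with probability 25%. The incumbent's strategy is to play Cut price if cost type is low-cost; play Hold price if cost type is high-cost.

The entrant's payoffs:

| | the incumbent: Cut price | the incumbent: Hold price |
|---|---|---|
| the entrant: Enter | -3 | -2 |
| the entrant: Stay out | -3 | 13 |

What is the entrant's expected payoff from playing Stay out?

Take the expectation over the incumbent's cost type, weighting each type's action by its prior probability.
E[Stay out] = 0.75·(-3) + 0.25·13 = (-2.25) + 3.25 = 1

1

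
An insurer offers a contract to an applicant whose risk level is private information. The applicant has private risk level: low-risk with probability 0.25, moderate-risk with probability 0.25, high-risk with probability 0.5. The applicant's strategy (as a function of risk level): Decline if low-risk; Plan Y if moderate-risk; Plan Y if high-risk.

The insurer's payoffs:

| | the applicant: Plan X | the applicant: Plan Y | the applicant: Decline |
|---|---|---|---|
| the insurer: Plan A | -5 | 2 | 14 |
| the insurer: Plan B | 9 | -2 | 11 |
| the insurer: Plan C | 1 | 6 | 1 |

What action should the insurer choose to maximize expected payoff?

Plan A

E[Plan A] = 0.25·(14) + 0.25·(2) + 0.5·(2) = 5
E[Plan B] = 0.25·(11) + 0.25·(-2) + 0.5·(-2) = 1.25
E[Plan C] = 0.25·(1) + 0.25·(6) + 0.5·(6) = 4.75
Best response: Plan A (5 is the largest).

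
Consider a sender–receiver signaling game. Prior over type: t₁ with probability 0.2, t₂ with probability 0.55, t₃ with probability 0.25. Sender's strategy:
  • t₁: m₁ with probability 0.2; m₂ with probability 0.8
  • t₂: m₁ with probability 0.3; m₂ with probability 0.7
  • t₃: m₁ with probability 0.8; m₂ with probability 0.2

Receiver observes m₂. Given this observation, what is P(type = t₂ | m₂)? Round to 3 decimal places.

0.647

P(m₂) = 0.2·0.8 + 0.55·0.7 + 0.25·0.2 = 0.595
P(t₂ | m₂) = (0.55·0.7) / 0.595 = 0.385 / 0.595 = 0.647059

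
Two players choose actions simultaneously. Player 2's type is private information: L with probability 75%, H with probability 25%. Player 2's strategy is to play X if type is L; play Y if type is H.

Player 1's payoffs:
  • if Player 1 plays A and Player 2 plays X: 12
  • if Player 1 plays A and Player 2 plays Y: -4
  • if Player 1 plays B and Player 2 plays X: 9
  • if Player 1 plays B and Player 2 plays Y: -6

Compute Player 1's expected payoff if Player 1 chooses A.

8

Take the expectation over Player 2's type, weighting each type's action by its prior probability.
E[A] = 0.75·12 + 0.25·(-4) = 9 + (-1) = 8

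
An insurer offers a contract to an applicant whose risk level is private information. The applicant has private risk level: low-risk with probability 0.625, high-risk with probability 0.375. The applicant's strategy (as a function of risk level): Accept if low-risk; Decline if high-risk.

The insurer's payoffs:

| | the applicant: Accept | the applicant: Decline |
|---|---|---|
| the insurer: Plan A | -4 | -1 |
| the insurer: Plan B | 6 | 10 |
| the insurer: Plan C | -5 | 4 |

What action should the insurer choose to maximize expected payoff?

Compute the insurer's expected payoff for each action, taking the expectation over the applicant's type.
E[Plan A] = 0.625·(-4) + 0.375·(-1) = -2.875
E[Plan B] = 0.625·(6) + 0.375·(10) = 7.5
E[Plan C] = 0.625·(-5) + 0.375·(4) = -1.625
Best response: Plan B (7.5 is the largest).

Plan B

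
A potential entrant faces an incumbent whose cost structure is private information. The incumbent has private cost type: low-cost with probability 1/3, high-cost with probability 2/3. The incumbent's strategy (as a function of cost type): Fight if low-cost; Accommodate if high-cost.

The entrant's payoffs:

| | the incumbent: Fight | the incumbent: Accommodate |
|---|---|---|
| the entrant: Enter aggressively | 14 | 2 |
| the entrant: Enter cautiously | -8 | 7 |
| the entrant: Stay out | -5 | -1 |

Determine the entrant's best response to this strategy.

Enter aggressively

E[Enter aggressively] = 1/3·(14) + 2/3·(2) = 6
E[Enter cautiously] = 1/3·(-8) + 2/3·(7) = 2
E[Stay out] = 1/3·(-5) + 2/3·(-1) = -7/3
Best response: Enter aggressively (6 is the largest).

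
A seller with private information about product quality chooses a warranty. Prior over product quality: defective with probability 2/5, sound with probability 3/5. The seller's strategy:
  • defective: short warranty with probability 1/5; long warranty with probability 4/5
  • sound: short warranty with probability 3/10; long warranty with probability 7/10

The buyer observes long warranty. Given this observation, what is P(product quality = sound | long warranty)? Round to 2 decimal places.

0.57

P(long warranty) = (2/5)·(4/5) + (3/5)·(7/10) = 37/50
P(sound | long warranty) = ((3/5)·(7/10)) / (37/50) = (21/50) / (37/50) = 21/37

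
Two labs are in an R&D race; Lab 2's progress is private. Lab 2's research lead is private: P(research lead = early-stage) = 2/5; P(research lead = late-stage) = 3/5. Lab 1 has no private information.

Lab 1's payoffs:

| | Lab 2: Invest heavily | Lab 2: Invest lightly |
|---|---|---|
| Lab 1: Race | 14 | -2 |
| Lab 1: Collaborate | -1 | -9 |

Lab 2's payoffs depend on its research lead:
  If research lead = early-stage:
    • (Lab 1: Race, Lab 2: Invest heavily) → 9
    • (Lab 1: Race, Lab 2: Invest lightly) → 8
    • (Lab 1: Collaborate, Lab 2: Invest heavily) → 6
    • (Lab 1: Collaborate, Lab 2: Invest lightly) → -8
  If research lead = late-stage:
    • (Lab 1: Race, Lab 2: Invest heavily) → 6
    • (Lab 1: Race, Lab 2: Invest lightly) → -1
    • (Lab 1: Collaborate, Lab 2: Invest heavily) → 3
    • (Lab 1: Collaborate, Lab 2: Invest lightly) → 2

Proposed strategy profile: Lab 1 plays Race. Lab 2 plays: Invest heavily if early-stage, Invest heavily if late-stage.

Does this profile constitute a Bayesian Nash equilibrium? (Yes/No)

Lab 1 plays Race: E[Race] = 2/5·(14) + 3/5·(14) = 14; E[Collaborate] = -1. Best-responding. ✓
Lab 2 (research lead early-stage), facing Race: Invest heavily gives 9, Invest lightly gives 8. Proposed Invest heavily is best. ✓
Lab 2 (research lead late-stage), facing Race: Invest heavily gives 6, Invest lightly gives -1. Proposed Invest heavily is best. ✓

Yes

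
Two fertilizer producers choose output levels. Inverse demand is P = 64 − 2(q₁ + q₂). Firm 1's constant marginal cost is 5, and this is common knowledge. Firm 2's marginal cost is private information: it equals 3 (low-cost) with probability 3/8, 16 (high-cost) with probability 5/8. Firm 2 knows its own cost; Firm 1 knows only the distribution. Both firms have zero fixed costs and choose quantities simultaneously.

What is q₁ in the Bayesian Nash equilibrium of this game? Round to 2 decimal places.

Each type of Firm 2 best-responds to q₁; Firm 1 best-responds to the expected q₂ over Firm 2's types.
Firm 2 with cost c maximizes (64 − 2(q₁+q₂) − c)·q₂, giving q₂(c) = (64 − c − 2q₁)/4.
E[c₂] = 3/8·3 + 5/8·16 = 11.125
Firm 1's FOC against E[q₂] yields q₁ = (64 − 2·5 + E[c₂])/6 = (64 − 10 + 11.125)/6 = 10.8542.

10.85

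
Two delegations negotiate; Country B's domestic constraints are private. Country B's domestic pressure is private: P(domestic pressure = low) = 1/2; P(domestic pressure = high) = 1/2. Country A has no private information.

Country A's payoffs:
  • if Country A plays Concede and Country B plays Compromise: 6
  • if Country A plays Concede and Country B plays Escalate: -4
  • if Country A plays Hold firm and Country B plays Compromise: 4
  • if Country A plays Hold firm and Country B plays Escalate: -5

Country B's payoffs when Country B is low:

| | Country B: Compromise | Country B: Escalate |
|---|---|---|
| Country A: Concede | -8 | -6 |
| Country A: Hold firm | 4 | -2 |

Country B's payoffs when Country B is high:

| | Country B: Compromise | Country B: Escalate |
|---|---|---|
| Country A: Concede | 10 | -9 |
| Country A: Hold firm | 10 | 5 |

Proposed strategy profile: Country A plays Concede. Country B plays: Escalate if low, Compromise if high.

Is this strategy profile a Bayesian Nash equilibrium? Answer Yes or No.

Country A plays Concede: E[Concede] = 1/2·(-4) + 1/2·(6) = 1; E[Hold firm] = -1/2. Best-responding. ✓
Country B (domestic pressure low), facing Concede: Compromise gives -8, Escalate gives -6. Proposed Escalate is best. ✓
Country B (domestic pressure high), facing Concede: Compromise gives 10, Escalate gives -9. Proposed Compromise is best. ✓

Yes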